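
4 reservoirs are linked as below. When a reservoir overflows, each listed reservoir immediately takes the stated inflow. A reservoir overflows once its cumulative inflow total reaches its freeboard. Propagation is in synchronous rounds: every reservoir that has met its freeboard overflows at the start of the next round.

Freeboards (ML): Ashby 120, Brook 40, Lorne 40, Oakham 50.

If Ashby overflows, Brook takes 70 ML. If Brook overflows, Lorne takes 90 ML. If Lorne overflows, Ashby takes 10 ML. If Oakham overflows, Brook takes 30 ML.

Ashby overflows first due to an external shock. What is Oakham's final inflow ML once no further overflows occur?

Round 1 — Ashby overflows (initial).
  Brook: +70 → 70 ≥ 40
Round 2 — Brook overflows.
  Lorne: +90 → 90 ≥ 40
Round 3 — Lorne overflows.
No further overflows.

0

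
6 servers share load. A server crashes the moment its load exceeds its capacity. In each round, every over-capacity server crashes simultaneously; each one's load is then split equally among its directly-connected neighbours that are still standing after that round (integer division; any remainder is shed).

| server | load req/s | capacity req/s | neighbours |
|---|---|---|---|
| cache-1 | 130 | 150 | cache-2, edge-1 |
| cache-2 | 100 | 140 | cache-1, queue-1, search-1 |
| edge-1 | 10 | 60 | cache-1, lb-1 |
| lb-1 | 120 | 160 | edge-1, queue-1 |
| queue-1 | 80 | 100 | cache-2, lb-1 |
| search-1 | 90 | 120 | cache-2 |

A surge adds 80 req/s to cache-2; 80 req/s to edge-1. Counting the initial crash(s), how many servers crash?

Round 1 — cache-2 at 180 > 140; edge-1 at 90 > 60. cache-2, edge-1 crash.
  cache-2 sheds 180 req/s to cache-1, queue-1, search-1: 60 each.
    cache-1: 130+60 = 190 > 150
    queue-1: 80+60 = 140 > 100
    search-1: 90+60 = 150 > 120
  edge-1 sheds 90 req/s to cache-1, lb-1: 45 each.
    cache-1: 190+45 = 235 > 150
    lb-1: 120+45 = 165 > 160
Round 2 — cache-1, lb-1, queue-1, search-1 crash.
  cache-1 sheds 235 req/s: no online neighbours, lost.
  lb-1 sheds 165 req/s: no online neighbours, lost.
  queue-1 sheds 140 req/s: no online neighbours, lost.
  search-1 sheds 150 req/s: no online neighbours, lost.
No further crashes.

6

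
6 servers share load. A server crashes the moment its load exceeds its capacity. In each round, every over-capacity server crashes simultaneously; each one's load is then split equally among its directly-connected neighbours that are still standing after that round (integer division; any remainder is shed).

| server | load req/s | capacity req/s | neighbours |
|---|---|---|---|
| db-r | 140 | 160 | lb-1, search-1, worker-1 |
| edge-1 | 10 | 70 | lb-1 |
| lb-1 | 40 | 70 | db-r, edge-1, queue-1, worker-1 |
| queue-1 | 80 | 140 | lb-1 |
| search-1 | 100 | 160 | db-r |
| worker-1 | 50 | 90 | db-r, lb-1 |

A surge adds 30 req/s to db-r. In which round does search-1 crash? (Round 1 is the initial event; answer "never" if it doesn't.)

never

Round 1 — db-r at 170 > 160. db-r crashes.
  db-r sheds 170 req/s to lb-1, search-1, worker-1: 56 each (2 lost).
    lb-1: 40+56 = 96 > 70
    search-1: 100+56 = 156 ≤ 160
    worker-1: 50+56 = 106 > 90
Round 2 — lb-1, worker-1 crash.
  lb-1 sheds 96 req/s to edge-1, queue-1: 48 each.
    edge-1: 10+48 = 58 ≤ 70
    queue-1: 80+48 = 128 ≤ 140
  worker-1 sheds 106 req/s: no online neighbours, lost.
No further crashes.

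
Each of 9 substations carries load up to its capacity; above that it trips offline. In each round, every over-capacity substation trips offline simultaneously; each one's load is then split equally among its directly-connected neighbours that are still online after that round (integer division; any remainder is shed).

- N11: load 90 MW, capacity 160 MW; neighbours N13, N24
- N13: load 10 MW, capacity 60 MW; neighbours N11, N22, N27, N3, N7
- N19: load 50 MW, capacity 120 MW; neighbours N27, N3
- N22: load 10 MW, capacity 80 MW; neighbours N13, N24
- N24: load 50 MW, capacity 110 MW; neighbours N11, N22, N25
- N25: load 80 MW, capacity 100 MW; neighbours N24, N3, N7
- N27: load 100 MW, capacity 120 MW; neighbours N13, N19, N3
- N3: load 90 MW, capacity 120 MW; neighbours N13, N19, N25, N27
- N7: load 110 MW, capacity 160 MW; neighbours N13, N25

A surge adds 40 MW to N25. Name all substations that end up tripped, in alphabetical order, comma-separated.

Round 1 — N25 at 120 > 100. N25 trips offline.
  N25 sheds 120 MW to N24, N3, N7: 40 each.
    N24: 50+40 = 90 ≤ 110
    N3: 90+40 = 130 > 120
    N7: 110+40 = 150 ≤ 160
Round 2 — N3 trips offline.
  N3 sheds 130 MW to N13, N19, N27: 43 each (1 lost).
    N13: 10+43 = 53 ≤ 60
    N19: 50+43 = 93 ≤ 120
    N27: 100+43 = 143 > 120
Round 3 — N27 trips offline.
  N27 sheds 143 MW to N13, N19: 71 each (1 lost).
    N13: 53+71 = 124 > 60
    N19: 93+71 = 164 > 120
Round 4 — N13, N19 trip offline.
  N13 sheds 124 MW to N11, N22, N7: 41 each (1 lost).
    N11: 90+41 = 131 ≤ 160
    N22: 10+41 = 51 ≤ 80
    N7: 150+41 = 191 > 160
  N19 sheds 164 MW: no online neighbours, lost.
Round 5 — N7 trips offline.
  N7 sheds 191 MW: no online neighbours, lost.
No further trips.

N13, N19, N25, N27, N3, N7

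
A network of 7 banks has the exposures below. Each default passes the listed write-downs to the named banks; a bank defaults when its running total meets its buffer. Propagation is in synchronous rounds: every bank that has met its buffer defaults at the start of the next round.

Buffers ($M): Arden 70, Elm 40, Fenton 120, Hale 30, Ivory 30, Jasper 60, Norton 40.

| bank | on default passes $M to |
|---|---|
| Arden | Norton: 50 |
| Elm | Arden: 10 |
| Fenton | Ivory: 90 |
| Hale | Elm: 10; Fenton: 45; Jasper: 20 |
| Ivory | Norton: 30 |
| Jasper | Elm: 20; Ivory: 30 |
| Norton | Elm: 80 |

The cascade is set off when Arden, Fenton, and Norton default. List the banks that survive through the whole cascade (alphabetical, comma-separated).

Round 1 — Arden, Fenton, Norton default (initial).
  Elm: +80 → 80 ≥ 40
  Ivory: +90 → 90 ≥ 30
Round 2 — Elm, Ivory default.
No further defaults.

Hale, Jasper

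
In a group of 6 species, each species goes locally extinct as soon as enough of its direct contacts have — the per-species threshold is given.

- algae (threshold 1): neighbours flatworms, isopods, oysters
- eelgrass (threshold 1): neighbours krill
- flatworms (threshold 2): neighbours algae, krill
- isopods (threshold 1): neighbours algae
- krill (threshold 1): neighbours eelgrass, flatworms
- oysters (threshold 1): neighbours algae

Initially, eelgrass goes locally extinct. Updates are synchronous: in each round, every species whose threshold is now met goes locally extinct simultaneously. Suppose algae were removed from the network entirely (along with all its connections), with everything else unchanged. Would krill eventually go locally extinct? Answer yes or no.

With algae removed:
Round 1 — eelgrass goes locally extinct (initial).
Round 2 — checking thresholds:
  krill: 1 of 2 neighbours ≥ 1, goes locally extinct.
Round 3 — no new extinctions; cascade stops.

yes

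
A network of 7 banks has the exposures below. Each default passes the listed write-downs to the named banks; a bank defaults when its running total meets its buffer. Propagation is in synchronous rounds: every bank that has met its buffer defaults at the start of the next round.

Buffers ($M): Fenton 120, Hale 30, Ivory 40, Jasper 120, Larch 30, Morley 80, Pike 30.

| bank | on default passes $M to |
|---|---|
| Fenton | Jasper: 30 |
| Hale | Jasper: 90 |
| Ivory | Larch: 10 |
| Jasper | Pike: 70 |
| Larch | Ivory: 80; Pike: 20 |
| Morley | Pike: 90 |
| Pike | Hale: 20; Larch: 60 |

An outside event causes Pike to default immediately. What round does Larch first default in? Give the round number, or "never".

Round 1 — Pike defaults (initial).
  Hale: +20 → 20 < 30
  Larch: +60 → 60 ≥ 30
Round 2 — Larch defaults.
  Ivory: +80 → 80 ≥ 40
Round 3 — Ivory defaults.
No further defaults.

2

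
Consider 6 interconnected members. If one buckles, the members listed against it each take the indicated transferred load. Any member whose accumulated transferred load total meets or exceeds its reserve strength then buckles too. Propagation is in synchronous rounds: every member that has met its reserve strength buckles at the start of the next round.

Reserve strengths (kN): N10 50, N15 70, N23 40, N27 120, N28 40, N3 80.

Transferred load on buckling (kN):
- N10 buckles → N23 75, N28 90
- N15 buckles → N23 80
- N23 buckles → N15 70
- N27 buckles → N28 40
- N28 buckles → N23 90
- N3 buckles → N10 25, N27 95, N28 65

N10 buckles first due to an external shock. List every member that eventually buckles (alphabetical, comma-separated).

Round 1 — N10 buckles (initial).
  N23: +75 → 75 ≥ 40
  N28: +90 → 90 ≥ 40
Round 2 — N23, N28 buckle.
  N15: +70 → 70 ≥ 70
Round 3 — N15 buckles.
No further bucklings.

N10, N15, N23, N28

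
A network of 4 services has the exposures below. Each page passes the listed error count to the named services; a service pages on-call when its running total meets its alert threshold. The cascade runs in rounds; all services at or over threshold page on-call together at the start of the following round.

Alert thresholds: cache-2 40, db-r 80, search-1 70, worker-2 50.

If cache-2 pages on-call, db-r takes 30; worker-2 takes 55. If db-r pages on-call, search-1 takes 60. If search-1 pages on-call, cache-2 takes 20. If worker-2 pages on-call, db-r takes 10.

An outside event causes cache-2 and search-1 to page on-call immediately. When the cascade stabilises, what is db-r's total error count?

Round 1 — cache-2, search-1 page on-call (initial).
  db-r: +30 → 30 < 80
  worker-2: +55 → 55 ≥ 50
Round 2 — worker-2 pages on-call.
  db-r: +10 → 40 < 80
No further pages.

40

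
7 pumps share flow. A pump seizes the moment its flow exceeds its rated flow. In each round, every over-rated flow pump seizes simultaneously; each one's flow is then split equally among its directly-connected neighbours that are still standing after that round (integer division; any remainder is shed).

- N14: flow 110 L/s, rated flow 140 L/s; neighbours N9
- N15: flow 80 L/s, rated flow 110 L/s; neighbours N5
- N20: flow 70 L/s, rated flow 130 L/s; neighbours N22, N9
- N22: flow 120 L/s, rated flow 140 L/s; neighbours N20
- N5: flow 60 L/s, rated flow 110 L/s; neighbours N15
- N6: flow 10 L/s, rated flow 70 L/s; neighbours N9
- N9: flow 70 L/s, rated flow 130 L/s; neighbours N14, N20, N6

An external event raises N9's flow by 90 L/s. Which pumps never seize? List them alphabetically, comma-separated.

Round 1 — N9 at 160 > 130. N9 seizes.
  N9 sheds 160 L/s to N14, N20, N6: 53 each (1 lost).
    N14: 110+53 = 163 > 140
    N20: 70+53 = 123 ≤ 130
    N6: 10+53 = 63 ≤ 70
Round 2 — N14 seizes.
  N14 sheds 163 L/s: no online neighbours, lost.
No further seizures.

N15, N20, N22, N5, N6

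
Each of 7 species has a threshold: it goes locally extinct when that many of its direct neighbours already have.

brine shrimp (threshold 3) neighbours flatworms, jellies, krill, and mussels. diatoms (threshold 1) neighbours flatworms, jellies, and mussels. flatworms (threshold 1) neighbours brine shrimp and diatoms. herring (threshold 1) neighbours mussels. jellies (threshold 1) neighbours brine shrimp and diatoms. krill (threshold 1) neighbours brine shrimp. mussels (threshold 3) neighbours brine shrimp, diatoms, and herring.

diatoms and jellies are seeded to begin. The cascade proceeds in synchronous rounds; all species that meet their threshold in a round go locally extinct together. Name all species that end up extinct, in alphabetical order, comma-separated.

diatoms, flatworms, jellies

Round 1 — diatoms, jellies go locally extinct (initial).
Round 2 — checking thresholds:
  brine shrimp: 1 of 4 neighbours < 3, below threshold.
  flatworms: 1 of 2 neighbours ≥ 1, goes locally extinct.
  mussels: 1 of 3 neighbours < 3, below threshold.
Round 3 — no new extinctions; cascade stops.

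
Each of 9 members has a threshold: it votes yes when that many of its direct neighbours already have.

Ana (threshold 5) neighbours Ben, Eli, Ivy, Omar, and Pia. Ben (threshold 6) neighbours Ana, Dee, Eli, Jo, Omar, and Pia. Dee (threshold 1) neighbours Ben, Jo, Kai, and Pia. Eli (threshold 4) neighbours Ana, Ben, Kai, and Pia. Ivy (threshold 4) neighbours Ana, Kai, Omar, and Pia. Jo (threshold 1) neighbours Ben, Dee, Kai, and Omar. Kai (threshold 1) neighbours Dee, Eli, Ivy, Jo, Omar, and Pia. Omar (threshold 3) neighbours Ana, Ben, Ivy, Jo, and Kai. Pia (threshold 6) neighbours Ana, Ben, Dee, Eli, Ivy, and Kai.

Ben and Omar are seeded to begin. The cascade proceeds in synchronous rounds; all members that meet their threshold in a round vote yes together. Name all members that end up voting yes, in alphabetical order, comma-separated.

Ben, Dee, Jo, Kai, Omar

Round 1 — Ben, Omar vote yes (initial).
Round 2 — checking thresholds:
  Ana: 2 of 5 neighbours < 5, not yet.
  Dee: 1 of 4 neighbours ≥ 1, votes yes.
  Eli: 1 of 4 neighbours < 4, not yet.
  Ivy: 1 of 4 neighbours < 4, not yet.
  Jo: 2 of 4 neighbours ≥ 1, votes yes.
  Kai: 1 of 6 neighbours ≥ 1, votes yes.
  Pia: 1 of 6 neighbours < 6, not yet.
Round 3 — no new yes votes; cascade stops.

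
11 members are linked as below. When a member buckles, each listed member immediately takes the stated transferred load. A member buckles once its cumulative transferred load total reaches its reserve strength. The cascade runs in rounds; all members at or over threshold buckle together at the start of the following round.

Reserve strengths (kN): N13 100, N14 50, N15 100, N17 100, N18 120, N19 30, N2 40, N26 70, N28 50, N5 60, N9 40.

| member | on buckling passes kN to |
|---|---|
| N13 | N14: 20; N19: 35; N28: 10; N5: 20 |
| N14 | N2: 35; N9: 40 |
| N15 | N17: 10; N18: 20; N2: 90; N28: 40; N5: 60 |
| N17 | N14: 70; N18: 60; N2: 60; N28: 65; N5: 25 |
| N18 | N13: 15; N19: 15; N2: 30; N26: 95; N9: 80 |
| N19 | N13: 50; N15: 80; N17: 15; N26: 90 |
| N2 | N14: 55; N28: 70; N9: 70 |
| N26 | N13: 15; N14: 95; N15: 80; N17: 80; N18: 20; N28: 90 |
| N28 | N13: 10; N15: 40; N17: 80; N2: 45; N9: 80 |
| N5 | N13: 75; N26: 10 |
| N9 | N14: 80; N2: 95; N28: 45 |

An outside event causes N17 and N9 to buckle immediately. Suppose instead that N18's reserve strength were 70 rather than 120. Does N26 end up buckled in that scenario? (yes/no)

With N18's reserve strength at 70:
Round 1 — N17, N9 buckle (initial).
  N14: +70+80 → 150 ≥ 50
  N18: +60 → 60 < 70
  N2: +60+95 → 155 ≥ 40
  N28: +65+45 → 110 ≥ 50
  N5: +25 → 25 < 60
Round 2 — N14, N2, N28 buckle.
  N13: +10 → 10 < 100
  N15: +40 → 40 < 100
No further bucklings.

no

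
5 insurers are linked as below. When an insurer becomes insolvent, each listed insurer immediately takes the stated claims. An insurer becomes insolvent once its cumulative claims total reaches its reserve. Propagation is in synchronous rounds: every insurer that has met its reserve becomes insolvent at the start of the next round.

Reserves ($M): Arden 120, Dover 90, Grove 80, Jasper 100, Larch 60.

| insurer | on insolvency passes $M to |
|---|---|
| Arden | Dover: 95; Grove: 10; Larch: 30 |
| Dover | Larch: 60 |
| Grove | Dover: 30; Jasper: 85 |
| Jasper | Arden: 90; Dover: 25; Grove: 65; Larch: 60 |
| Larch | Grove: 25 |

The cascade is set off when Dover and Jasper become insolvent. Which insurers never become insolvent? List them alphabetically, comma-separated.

Arden

Round 1 — Dover, Jasper become insolvent (initial).
  Arden: +90 → 90 < 120
  Grove: +65 → 65 < 80
  Larch: +60+60 → 120 ≥ 60
Round 2 — Larch becomes insolvent.
  Grove: +25 → 90 ≥ 80
Round 3 — Grove becomes insolvent.
No further insolvencies.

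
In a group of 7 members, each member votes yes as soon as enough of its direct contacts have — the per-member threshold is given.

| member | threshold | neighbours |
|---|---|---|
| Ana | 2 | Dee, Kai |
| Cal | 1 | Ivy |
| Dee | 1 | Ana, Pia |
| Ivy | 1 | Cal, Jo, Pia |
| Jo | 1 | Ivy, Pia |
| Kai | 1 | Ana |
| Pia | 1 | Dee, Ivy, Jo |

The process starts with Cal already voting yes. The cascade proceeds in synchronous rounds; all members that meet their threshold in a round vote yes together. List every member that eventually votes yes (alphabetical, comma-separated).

Cal, Dee, Ivy, Jo, Pia

Round 1 — Cal votes yes (initial).
Round 2 — checking thresholds:
  Ivy: 1 of 3 neighbours ≥ 1, votes yes.
Round 3 — checking thresholds:
  Jo: 1 of 2 neighbours ≥ 1, votes yes.
  Pia: 1 of 3 neighbours ≥ 1, votes yes.
Round 4 — checking thresholds:
  Dee: 1 of 2 neighbours ≥ 1, votes yes.
Round 5 — no new yes votes; cascade stops.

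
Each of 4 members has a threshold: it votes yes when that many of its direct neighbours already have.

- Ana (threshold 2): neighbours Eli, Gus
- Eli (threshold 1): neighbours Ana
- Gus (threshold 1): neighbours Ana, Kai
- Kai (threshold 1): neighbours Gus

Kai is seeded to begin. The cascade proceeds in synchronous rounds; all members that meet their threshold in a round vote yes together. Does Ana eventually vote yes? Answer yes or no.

Round 1 — Kai votes yes (initial).
Round 2 — checking thresholds:
  Gus: 1 of 2 neighbours ≥ 1, votes yes.
Round 3 — no new yes votes; cascade stops.

no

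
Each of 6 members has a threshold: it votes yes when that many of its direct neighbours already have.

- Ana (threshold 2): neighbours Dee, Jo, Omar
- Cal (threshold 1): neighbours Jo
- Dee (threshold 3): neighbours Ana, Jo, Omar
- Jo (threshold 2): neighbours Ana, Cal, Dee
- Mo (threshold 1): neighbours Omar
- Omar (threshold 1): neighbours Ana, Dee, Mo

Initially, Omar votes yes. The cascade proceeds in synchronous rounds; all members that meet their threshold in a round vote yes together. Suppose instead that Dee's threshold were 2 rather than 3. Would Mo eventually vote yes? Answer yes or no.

yes

With Dee's threshold at 2:
Round 1 — Omar votes yes (initial).
Round 2 — checking thresholds:
  Ana: 1 of 3 neighbours < 2, holds.
  Dee: 1 of 3 neighbours < 2, holds.
  Mo: 1 of 1 neighbours ≥ 1, votes yes.
Round 3 — no new yes votes; cascade stops.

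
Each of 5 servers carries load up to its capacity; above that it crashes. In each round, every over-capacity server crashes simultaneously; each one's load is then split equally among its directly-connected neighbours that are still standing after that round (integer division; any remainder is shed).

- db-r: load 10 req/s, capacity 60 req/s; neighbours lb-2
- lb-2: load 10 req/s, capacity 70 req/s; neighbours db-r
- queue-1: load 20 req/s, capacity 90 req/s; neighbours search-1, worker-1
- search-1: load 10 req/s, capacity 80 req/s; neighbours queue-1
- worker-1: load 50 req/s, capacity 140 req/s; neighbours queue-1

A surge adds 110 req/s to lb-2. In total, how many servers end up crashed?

2

Round 1 — lb-2 at 120 > 70. lb-2 crashes.
  lb-2 sheds 120 req/s to db-r: 120 each.
    db-r: 10+120 = 130 > 60
Round 2 — db-r crashes.
  db-r sheds 130 req/s: no online neighbours, lost.
No further crashes.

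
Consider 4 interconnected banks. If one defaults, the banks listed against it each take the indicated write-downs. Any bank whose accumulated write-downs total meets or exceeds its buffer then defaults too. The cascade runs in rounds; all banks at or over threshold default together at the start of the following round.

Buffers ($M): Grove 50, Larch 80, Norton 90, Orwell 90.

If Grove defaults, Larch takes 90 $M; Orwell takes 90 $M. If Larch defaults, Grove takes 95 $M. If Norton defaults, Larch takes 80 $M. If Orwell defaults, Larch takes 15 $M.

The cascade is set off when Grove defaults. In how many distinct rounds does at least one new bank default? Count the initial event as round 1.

2

Round 1 — Grove defaults (initial).
  Larch: +90 → 90 ≥ 80
  Orwell: +90 → 90 ≥ 90
Round 2 — Larch, Orwell default.
No further defaults.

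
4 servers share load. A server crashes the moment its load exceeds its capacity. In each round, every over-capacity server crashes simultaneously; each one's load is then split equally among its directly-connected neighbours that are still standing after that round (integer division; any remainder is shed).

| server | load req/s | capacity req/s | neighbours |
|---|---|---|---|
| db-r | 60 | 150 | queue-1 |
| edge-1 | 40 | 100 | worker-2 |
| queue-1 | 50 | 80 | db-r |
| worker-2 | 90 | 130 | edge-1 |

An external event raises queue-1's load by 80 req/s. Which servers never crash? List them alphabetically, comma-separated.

edge-1, worker-2

Round 1 — queue-1 at 130 > 80. queue-1 crashes.
  queue-1 sheds 130 req/s to db-r: 130 each.
    db-r: 60+130 = 190 > 150
Round 2 — db-r crashes.
  db-r sheds 190 req/s: no online neighbours, lost.
No further crashes.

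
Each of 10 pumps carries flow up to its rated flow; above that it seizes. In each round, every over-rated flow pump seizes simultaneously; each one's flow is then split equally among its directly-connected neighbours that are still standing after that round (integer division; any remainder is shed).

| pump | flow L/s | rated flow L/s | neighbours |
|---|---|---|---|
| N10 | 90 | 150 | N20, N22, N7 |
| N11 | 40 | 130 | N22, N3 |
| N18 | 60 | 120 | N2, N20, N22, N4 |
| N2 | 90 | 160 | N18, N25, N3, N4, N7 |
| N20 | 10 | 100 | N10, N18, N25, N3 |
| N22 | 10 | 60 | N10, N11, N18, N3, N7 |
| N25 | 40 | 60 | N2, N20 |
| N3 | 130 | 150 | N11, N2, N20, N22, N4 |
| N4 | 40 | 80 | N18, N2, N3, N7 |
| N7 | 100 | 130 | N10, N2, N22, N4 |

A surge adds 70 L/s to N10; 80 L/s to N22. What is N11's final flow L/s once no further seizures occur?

100

Round 1 — N10 at 160 > 150; N22 at 90 > 60. N10, N22 seize.
  N10 sheds 160 L/s to N20, N7: 80 each.
    N20: 10+80 = 90 ≤ 100
    N7: 100+80 = 180 > 130
  N22 sheds 90 L/s to N11, N18, N3, N7: 22 each (2 lost).
    N11: 40+22 = 62 ≤ 130
    N18: 60+22 = 82 ≤ 120
    N3: 130+22 = 152 > 150
    N7: 180+22 = 202 > 130
Round 2 — N3, N7 seize.
  N3 sheds 152 L/s to N11, N2, N20, N4: 38 each.
    N11: 62+38 = 100 ≤ 130
    N2: 90+38 = 128 ≤ 160
    N20: 90+38 = 128 > 100
    N4: 40+38 = 78 ≤ 80
  N7 sheds 202 L/s to N2, N4: 101 each.
    N2: 128+101 = 229 > 160
    N4: 78+101 = 179 > 80
Round 3 — N2, N20, N4 seize.
  N2 sheds 229 L/s to N18, N25: 114 each (1 lost).
    N18: 82+114 = 196 > 120
    N25: 40+114 = 154 > 60
  N20 sheds 128 L/s to N18, N25: 64 each.
    N18: 196+64 = 260 > 120
    N25: 154+64 = 218 > 60
  N4 sheds 179 L/s to N18: 179 each.
    N18: 260+179 = 439 > 120
Round 4 — N18, N25 seize.
  N18 sheds 439 L/s: no online neighbours, lost.
  N25 sheds 218 L/s: no online neighbours, lost.
No further seizures.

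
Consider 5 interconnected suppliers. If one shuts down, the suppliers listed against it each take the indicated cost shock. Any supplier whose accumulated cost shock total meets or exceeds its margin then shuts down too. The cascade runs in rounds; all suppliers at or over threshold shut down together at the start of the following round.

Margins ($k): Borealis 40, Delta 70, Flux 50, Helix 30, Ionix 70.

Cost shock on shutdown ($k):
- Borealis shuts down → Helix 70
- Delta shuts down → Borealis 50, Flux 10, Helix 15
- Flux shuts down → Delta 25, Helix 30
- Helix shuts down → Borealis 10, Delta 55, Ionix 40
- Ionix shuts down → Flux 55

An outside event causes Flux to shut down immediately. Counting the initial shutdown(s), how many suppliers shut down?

Round 1 — Flux shuts down (initial).
  Delta: +25 → 25 < 70
  Helix: +30 → 30 ≥ 30
Round 2 — Helix shuts down.
  Borealis: +10 → 10 < 40
  Delta: +55 → 80 ≥ 70
  Ionix: +40 → 40 < 70
Round 3 — Delta shuts down.
  Borealis: +50 → 60 ≥ 40
Round 4 — Borealis shuts down.
No further shutdowns.

4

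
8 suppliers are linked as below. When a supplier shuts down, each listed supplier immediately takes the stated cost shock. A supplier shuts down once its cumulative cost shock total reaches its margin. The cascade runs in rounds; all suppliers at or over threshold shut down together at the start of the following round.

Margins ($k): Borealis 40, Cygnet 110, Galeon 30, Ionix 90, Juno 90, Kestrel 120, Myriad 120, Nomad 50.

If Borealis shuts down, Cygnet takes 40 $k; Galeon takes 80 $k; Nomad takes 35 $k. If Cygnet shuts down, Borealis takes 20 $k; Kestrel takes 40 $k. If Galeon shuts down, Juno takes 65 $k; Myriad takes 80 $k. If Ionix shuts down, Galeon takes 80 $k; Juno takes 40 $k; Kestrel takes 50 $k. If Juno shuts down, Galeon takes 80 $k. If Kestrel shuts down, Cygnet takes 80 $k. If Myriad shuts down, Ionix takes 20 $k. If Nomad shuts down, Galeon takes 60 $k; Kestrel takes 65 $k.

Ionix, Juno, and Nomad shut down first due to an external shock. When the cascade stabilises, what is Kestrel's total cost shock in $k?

115

Round 1 — Ionix, Juno, Nomad shut down (initial).
  Galeon: +80+80+60 → 220 ≥ 30
  Kestrel: +50+65 → 115 < 120
Round 2 — Galeon shuts down.
  Myriad: +80 → 80 < 120
No further shutdowns.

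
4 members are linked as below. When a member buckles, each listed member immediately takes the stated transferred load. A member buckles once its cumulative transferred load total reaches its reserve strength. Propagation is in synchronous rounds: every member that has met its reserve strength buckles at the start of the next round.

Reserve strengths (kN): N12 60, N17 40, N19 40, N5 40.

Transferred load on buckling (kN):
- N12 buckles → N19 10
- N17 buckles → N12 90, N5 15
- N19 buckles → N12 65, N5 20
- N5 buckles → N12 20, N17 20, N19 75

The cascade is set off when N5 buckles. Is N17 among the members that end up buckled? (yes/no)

no

Round 1 — N5 buckles (initial).
  N12: +20 → 20 < 60
  N17: +20 → 20 < 40
  N19: +75 → 75 ≥ 40
Round 2 — N19 buckles.
  N12: +65 → 85 ≥ 60
Round 3 — N12 buckles.
No further bucklings.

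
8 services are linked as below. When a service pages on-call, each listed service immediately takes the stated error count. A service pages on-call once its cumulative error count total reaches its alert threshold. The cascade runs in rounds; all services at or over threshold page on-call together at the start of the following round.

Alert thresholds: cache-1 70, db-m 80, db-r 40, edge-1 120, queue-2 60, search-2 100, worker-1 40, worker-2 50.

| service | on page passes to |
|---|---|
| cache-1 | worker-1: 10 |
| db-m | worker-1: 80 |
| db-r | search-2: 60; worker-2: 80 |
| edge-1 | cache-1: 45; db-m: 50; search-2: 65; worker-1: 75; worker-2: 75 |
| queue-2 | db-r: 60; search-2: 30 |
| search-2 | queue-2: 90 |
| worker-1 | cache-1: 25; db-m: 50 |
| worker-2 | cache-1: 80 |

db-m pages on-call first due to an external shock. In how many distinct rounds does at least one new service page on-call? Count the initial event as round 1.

2

Round 1 — db-m pages on-call (initial).
  worker-1: +80 → 80 ≥ 40
Round 2 — worker-1 pages on-call.
  cache-1: +25 → 25 < 70
No further pages.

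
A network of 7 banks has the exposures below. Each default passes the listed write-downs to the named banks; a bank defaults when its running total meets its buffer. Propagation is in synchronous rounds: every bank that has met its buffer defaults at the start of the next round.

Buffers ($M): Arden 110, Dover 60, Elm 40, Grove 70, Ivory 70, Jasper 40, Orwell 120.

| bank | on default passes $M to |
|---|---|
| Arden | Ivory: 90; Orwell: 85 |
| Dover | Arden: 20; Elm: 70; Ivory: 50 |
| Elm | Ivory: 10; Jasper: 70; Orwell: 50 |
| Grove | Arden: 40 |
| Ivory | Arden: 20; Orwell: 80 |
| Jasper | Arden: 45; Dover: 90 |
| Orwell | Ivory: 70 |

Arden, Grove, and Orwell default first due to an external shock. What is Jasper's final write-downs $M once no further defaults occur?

0

Round 1 — Arden, Grove, Orwell default (initial).
  Ivory: +90+70 → 160 ≥ 70
Round 2 — Ivory defaults.
No further defaults.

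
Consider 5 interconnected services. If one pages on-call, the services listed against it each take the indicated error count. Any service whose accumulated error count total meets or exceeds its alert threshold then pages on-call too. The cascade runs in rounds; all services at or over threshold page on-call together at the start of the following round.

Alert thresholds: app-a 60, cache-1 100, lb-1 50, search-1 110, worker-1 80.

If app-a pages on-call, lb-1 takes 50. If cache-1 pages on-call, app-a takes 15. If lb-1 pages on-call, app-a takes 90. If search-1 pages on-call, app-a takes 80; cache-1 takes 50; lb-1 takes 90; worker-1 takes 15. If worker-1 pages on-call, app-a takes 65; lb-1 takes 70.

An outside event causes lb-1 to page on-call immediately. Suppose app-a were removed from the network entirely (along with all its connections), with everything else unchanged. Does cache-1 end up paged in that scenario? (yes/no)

no

With app-a removed:
Round 1 — lb-1 pages on-call (initial).
No further pages.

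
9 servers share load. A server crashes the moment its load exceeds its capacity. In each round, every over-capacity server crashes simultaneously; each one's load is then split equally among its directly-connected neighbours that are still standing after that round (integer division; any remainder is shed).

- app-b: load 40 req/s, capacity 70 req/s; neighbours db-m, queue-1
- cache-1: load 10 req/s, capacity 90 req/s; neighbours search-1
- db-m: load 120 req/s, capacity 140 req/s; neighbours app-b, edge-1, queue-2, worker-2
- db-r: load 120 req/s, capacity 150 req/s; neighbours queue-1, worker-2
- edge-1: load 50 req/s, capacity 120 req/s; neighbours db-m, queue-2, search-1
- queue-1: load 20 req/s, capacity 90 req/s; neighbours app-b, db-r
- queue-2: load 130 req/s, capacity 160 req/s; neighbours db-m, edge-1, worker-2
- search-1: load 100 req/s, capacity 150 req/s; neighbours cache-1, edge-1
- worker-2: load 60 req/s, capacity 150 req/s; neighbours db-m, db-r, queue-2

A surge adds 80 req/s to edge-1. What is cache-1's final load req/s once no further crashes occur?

10

Round 1 — edge-1 at 130 > 120. edge-1 crashes.
  edge-1 sheds 130 req/s to db-m, queue-2, search-1: 43 each (1 lost).
    db-m: 120+43 = 163 > 140
    queue-2: 130+43 = 173 > 160
    search-1: 100+43 = 143 ≤ 150
Round 2 — db-m, queue-2 crash.
  db-m sheds 163 req/s to app-b, worker-2: 81 each (1 lost).
    app-b: 40+81 = 121 > 70
    worker-2: 60+81 = 141 ≤ 150
  queue-2 sheds 173 req/s to worker-2: 173 each.
    worker-2: 141+173 = 314 > 150
Round 3 — app-b, worker-2 crash.
  app-b sheds 121 req/s to queue-1: 121 each.
    queue-1: 20+121 = 141 > 90
  worker-2 sheds 314 req/s to db-r: 314 each.
    db-r: 120+314 = 434 > 150
Round 4 — db-r, queue-1 crash.
  db-r sheds 434 req/s: no online neighbours, lost.
  queue-1 sheds 141 req/s: no online neighbours, lost.
No further crashes.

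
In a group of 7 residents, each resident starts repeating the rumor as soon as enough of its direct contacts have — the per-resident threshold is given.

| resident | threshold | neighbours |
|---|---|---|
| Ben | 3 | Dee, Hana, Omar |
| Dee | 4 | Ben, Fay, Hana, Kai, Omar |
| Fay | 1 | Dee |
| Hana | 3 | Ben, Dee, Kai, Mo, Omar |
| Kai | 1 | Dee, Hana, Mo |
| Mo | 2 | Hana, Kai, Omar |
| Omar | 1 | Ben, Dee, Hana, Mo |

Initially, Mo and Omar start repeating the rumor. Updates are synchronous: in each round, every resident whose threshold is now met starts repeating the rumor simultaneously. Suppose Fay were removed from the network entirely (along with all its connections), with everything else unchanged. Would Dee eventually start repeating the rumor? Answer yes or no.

With Fay removed:
Round 1 — Mo, Omar start repeating the rumor (initial).
Round 2 — checking thresholds:
  Ben: 1 of 3 neighbours < 3, holds.
  Dee: 1 of 4 neighbours < 4, holds.
  Hana: 2 of 5 neighbours < 3, holds.
  Kai: 1 of 3 neighbours ≥ 1, starts repeating the rumor.
Round 3 — checking thresholds:
  Ben: 1 of 3 neighbours < 3, holds.
  Dee: 2 of 4 neighbours < 4, holds.
  Hana: 3 of 5 neighbours ≥ 3, starts repeating the rumor.
Round 4 — no new spreads; cascade stops.

no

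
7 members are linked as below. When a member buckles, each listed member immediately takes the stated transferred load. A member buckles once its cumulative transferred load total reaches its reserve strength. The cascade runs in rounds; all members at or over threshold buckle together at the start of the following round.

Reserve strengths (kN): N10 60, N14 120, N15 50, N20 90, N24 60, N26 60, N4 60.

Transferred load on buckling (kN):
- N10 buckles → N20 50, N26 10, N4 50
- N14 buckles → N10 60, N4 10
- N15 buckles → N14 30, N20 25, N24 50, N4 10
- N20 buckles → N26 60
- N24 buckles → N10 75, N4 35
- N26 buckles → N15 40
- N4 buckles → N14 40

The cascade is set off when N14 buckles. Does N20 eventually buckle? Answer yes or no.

Round 1 — N14 buckles (initial).
  N10: +60 → 60 ≥ 60
  N4: +10 → 10 < 60
Round 2 — N10 buckles.
  N20: +50 → 50 < 90
  N26: +10 → 10 < 60
  N4: +50 → 60 ≥ 60
Round 3 — N4 buckles.
No further bucklings.

no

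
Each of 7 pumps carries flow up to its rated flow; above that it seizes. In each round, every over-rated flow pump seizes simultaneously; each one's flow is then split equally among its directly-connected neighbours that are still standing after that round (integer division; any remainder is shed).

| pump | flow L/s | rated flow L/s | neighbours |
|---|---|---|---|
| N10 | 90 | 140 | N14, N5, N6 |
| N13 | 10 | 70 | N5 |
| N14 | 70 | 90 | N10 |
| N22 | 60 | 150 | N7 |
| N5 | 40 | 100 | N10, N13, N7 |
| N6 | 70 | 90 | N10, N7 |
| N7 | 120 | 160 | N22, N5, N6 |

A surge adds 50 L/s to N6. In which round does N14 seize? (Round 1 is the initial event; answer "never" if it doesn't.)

Round 1 — N6 at 120 > 90. N6 seizes.
  N6 sheds 120 L/s to N10, N7: 60 each.
    N10: 90+60 = 150 > 140
    N7: 120+60 = 180 > 160
Round 2 — N10, N7 seize.
  N10 sheds 150 L/s to N14, N5: 75 each.
    N14: 70+75 = 145 > 90
    N5: 40+75 = 115 > 100
  N7 sheds 180 L/s to N22, N5: 90 each.
    N22: 60+90 = 150 ≤ 150
    N5: 115+90 = 205 > 100
Round 3 — N14, N5 seize.
  N14 sheds 145 L/s: no online neighbours, lost.
  N5 sheds 205 L/s to N13: 205 each.
    N13: 10+205 = 215 > 70
Round 4 — N13 seizes.
  N13 sheds 215 L/s: no online neighbours, lost.
No further seizures.

3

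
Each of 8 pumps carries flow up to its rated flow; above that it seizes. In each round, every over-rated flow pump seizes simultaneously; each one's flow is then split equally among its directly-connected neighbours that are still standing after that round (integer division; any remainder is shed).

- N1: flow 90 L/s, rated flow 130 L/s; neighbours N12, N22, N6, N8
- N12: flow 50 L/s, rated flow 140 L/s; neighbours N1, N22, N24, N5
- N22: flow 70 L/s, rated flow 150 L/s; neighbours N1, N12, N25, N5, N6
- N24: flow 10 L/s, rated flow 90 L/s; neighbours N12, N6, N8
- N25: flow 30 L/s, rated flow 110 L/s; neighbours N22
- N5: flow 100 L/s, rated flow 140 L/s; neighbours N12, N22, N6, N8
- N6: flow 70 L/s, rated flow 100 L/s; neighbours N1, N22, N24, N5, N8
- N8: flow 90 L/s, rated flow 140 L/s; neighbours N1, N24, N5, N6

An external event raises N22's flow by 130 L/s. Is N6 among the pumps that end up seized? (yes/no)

yes

Round 1 — N22 at 200 > 150. N22 seizes.
  N22 sheds 200 L/s to N1, N12, N25, N5, N6: 40 each.
    N1: 90+40 = 130 ≤ 130
    N12: 50+40 = 90 ≤ 140
    N25: 30+40 = 70 ≤ 110
    N5: 100+40 = 140 ≤ 140
    N6: 70+40 = 110 > 100
Round 2 — N6 seizes.
  N6 sheds 110 L/s to N1, N24, N5, N8: 27 each (2 lost).
    N1: 130+27 = 157 > 130
    N24: 10+27 = 37 ≤ 90
    N5: 140+27 = 167 > 140
    N8: 90+27 = 117 ≤ 140
Round 3 — N1, N5 seize.
  N1 sheds 157 L/s to N12, N8: 78 each (1 lost).
    N12: 90+78 = 168 > 140
    N8: 117+78 = 195 > 140
  N5 sheds 167 L/s to N12, N8: 83 each (1 lost).
    N12: 168+83 = 251 > 140
    N8: 195+83 = 278 > 140
Round 4 — N12, N8 seize.
  N12 sheds 251 L/s to N24: 251 each.
    N24: 37+251 = 288 > 90
  N8 sheds 278 L/s to N24: 278 each.
    N24: 288+278 = 566 > 90
Round 5 — N24 seizes.
  N24 sheds 566 L/s: no online neighbours, lost.
No further seizures.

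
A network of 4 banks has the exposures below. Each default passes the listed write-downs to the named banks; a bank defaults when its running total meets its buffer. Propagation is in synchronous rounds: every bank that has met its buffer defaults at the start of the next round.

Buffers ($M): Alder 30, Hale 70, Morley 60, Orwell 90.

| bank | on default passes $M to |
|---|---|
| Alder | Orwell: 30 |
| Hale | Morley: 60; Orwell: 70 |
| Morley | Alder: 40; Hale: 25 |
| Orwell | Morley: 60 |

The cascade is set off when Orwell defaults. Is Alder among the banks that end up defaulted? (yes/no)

Round 1 — Orwell defaults (initial).
  Morley: +60 → 60 ≥ 60
Round 2 — Morley defaults.
  Alder: +40 → 40 ≥ 30
  Hale: +25 → 25 < 70
Round 3 — Alder defaults.
No further defaults.

yes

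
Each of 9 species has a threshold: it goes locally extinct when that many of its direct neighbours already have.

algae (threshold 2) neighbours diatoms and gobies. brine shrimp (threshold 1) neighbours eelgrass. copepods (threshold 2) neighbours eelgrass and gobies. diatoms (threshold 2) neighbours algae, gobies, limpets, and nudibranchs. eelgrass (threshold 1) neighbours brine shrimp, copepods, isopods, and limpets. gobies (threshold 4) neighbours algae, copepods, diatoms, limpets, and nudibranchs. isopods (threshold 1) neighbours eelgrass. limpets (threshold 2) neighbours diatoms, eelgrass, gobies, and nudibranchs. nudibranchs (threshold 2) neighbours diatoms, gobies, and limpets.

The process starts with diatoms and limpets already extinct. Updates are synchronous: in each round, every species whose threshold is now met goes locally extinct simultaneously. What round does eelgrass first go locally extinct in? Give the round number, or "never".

2

Round 1 — diatoms, limpets go locally extinct (initial).
Round 2 — checking thresholds:
  algae: 1 of 2 neighbours < 2, below threshold.
  eelgrass: 1 of 4 neighbours ≥ 1, goes locally extinct.
  gobies: 2 of 5 neighbours < 4, below threshold.
  nudibranchs: 2 of 3 neighbours ≥ 2, goes locally extinct.
Round 3 — checking thresholds:
  algae: 1 of 2 neighbours < 2, below threshold.
  brine shrimp: 1 of 1 neighbours ≥ 1, goes locally extinct.
  copepods: 1 of 2 neighbours < 2, below threshold.
  gobies: 3 of 5 neighbours < 4, below threshold.
  isopods: 1 of 1 neighbours ≥ 1, goes locally extinct.
Round 4 — no new extinctions; cascade stops.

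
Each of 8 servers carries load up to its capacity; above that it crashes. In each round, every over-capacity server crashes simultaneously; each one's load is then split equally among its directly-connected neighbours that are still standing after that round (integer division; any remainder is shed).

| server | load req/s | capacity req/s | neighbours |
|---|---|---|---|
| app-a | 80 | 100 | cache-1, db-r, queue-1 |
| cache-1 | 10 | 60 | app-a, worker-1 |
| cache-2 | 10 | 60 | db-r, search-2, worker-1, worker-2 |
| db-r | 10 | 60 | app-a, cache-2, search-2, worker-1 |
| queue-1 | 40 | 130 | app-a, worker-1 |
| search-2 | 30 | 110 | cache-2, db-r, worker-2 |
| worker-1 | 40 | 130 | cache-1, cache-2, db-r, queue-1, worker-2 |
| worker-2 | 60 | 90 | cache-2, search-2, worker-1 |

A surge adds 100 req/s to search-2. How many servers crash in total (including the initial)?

Round 1 — search-2 at 130 > 110. search-2 crashes.
  search-2 sheds 130 req/s to cache-2, db-r, worker-2: 43 each (1 lost).
    cache-2: 10+43 = 53 ≤ 60
    db-r: 10+43 = 53 ≤ 60
    worker-2: 60+43 = 103 > 90
Round 2 — worker-2 crashes.
  worker-2 sheds 103 req/s to cache-2, worker-1: 51 each (1 lost).
    cache-2: 53+51 = 104 > 60
    worker-1: 40+51 = 91 ≤ 130
Round 3 — cache-2 crashes.
  cache-2 sheds 104 req/s to db-r, worker-1: 52 each.
    db-r: 53+52 = 105 > 60
    worker-1: 91+52 = 143 > 130
Round 4 — db-r, worker-1 crash.
  db-r sheds 105 req/s to app-a: 105 each.
    app-a: 80+105 = 185 > 100
  worker-1 sheds 143 req/s to cache-1, queue-1: 71 each (1 lost).
    cache-1: 10+71 = 81 > 60
    queue-1: 40+71 = 111 ≤ 130
Round 5 — app-a, cache-1 crash.
  app-a sheds 185 req/s to queue-1: 185 each.
    queue-1: 111+185 = 296 > 130
  cache-1 sheds 81 req/s: no online neighbours, lost.
Round 6 — queue-1 crashes.
  queue-1 sheds 296 req/s: no online neighbours, lost.
No further crashes.

8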